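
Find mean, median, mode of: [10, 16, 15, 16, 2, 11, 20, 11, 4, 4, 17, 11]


Sorted: [2, 4, 4, 10, 11, 11, 11, 15, 16, 16, 17, 20]
Mean = 137/12
Median = 11
Freq: {10: 1, 16: 2, 15: 1, 2: 1, 11: 3, 20: 1, 4: 2, 17: 1}
Mode: [11]

Mean=137/12, Median=11, Mode=11


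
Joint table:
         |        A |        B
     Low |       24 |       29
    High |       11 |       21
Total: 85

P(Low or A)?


P(Low∨A) = P(Low) + P(A) - P(Low∧A)
= (53 + 35 - 24)/85 = 64/85

P = 64/85 ≈ 75.29%


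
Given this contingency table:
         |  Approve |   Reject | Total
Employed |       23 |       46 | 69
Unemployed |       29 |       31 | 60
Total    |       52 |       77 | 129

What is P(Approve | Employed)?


P(Approve | Employed) = 23/(23+46) = 23/69 = 1/3

P(Approve|Employed) = 1/3 ≈ 33.33%


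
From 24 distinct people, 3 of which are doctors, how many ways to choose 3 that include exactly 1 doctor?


Choose 1 of the 3 doctors and 2 of the other 21 people:
C(3,1)×C(21,2) = 3×210 = 630

630


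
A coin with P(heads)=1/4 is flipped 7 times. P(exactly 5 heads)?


Binomial: P(X=5) = C(7,5)×p^5×(1-p)^2
= 21 × 1/1024 × 9/16 = 189/16384

P(X=5) = 189/16384 ≈ 1.15%


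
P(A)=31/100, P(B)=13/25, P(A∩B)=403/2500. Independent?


P(A)×P(B) = 403/2500
P(A∩B) = 403/2500
Equal ✓ → Independent

Yes, independent


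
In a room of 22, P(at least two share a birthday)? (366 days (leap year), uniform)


P(all different) = Π(366-i)/366 for i=0..21
= 0.525249
P(match) = 1 - 0.525249 = 0.474751

P ≈ 0.4748 ≈ 47.48%


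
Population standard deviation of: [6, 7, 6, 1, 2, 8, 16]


Mean = 46/7
  (6-46/7)²=16/49
  (7-46/7)²=9/49
  (6-46/7)²=16/49
  (1-46/7)²=1521/49
  (2-46/7)²=1024/49
  (8-46/7)²=100/49
  (16-46/7)²=4356/49
Σ(x-μ)² = 1006/7
σ² = (1006/7)/7 = 1006/49

σ = √(1006/49) ≈ 4.5311


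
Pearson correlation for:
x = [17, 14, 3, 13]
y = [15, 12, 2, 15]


n=4, Σx=47, Σy=44, Σxy=624, Σx²=663, Σy²=598
r = (4×624 - 47×44)/√((4×663 - 47²)(4×598 - 44²))
= 428/√(443×456) = 428/√202008 ≈ 428/449.4530 ≈ 0.9523

r ≈ 0.9523


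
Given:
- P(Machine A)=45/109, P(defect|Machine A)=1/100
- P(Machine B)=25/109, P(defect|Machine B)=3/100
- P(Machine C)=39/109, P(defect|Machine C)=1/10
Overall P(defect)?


P(B) = Σ P(B|Aᵢ)×P(Aᵢ)
  1/100×45/109 = 9/2180
  3/100×25/109 = 3/436
  1/10×39/109 = 39/1090
Sum = 51/1090

P(defect) = 51/1090 ≈ 4.68%


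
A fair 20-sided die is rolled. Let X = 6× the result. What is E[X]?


E[die] = (1+20)/2 = 21/2
E[X] = 6 × 21/2 = 63

E[X] = 63


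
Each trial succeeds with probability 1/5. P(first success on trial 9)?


Geometric: P(X=9) = (1-p)^(k-1)×p = (4/5)^8×1/5 = 65536/1953125

P(X=9) = 65536/1953125 ≈ 3.36%


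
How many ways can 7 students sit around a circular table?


Circular arrangements of 7 distinct objects: fix one position to break rotational symmetry.
(n-1)! = 6! = 720

720


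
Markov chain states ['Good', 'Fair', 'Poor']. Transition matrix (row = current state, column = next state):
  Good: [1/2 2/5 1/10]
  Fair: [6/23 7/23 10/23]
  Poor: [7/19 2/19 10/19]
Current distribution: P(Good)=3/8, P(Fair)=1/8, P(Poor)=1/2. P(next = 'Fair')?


P(next=Fair) = Σᵢ P(now=i)×P(i→Fair)
= 3/8×2/5 + 1/8×7/23 + 1/2×2/19
= 3/20 + 7/184 + 1/19 = 4207/17480

P = 4207/17480 ≈ 0.2407


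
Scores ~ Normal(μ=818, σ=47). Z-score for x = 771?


z = (x - μ)/σ = (771 - 818)/47 = -1.0

z = -1.0


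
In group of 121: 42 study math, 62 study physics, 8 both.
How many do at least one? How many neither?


|A∪B| = 42+62-8 = 96
Neither = 121-96 = 25

At least one: 96; Neither: 25


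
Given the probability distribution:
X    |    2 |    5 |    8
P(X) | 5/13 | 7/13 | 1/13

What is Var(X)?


E[X] = 53/13
E[X²] = 259/13
Var(X) = E[X²] - (E[X])² = 259/13 - 2809/169 = 558/169

Var(X) = 558/169 ≈ 3.3018


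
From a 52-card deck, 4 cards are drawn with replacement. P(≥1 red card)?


P(not a red card) = 26/52 = 1/2
P(none in 4 draws) = (1/2)^4 = 1/16
P(≥1 red card) = 1 - 1/16 = 15/16

P = 15/16 ≈ 93.75%


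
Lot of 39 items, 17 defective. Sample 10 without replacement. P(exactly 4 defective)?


Hypergeometric: C(17,4)×C(22,6)/C(39,10)
= 2380×74613/635745396 = 4165/14911

P(X=4) = 4165/14911 ≈ 27.93%


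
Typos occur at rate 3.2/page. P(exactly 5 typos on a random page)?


Poisson(λ=3.2): P(X=5) = e^(-λ)×λ^k/k!
= e^(-3.2) × 3.2^5 / 5!
≈ 0.04076220398 × 335.54432 / 120 ≈ 0.113979

P(X=5) ≈ 0.113979 ≈ 11.40%


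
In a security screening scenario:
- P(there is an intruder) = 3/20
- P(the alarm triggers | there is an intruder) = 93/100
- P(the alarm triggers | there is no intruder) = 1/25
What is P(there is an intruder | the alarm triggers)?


Using Bayes' theorem:
P(A|B) = P(B|A)·P(A) / P(B)

P(the alarm triggers) = 93/100 × 3/20 + 1/25 × 17/20
= 279/2000 + 17/500 = 347/2000

P(there is an intruder|the alarm triggers) = (279/2000) / (347/2000) = 279/347

P(there is an intruder|the alarm triggers) = 279/347 ≈ 80.40%


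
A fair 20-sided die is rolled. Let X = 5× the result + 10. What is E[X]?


E[die] = (1+20)/2 = 21/2
E[X] = 5×21/2 + 10 = 125/2

E[X] = 125/2


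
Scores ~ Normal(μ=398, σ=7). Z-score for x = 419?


z = (x - μ)/σ = (419 - 398)/7 = 3.0

z = 3.0


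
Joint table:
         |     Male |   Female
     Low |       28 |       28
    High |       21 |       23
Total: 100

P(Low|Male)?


P(Low|Male) = 28/(28+21) = 28/49 = 4/7

P = 4/7 ≈ 57.14%


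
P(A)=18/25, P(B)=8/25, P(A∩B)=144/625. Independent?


P(A)×P(B) = 144/625
P(A∩B) = 144/625
Equal ✓ → Independent

Yes, independent


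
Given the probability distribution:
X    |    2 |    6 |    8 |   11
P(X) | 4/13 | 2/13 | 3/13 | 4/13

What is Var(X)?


E[X] = 88/13
E[X²] = 764/13
Var(X) = E[X²] - (E[X])² = 764/13 - 7744/169 = 2188/169

Var(X) = 2188/169 ≈ 12.9467


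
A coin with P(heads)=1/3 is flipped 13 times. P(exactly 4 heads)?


Binomial: P(X=4) = C(13,4)×p^4×(1-p)^9
= 715 × 1/81 × 512/19683 = 366080/1594323

P(X=4) = 366080/1594323 ≈ 22.96%


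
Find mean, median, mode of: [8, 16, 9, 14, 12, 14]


Sorted: [8, 9, 12, 14, 14, 16]
Mean = 73/6
Median = 13
Freq: {8: 1, 16: 1, 9: 1, 14: 2, 12: 1}
Mode: [14]

Mean=73/6, Median=13, Mode=14


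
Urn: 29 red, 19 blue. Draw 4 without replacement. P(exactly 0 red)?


Hypergeometric: C(29,0)×C(19,4)/C(48,4)
= 1×3876/194580 = 323/16215

P(X=0) = 323/16215 ≈ 1.99%


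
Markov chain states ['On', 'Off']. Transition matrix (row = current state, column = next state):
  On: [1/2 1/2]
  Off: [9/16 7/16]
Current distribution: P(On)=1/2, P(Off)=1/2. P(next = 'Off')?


P(next=Off) = Σᵢ P(now=i)×P(i→Off)
= 1/2×1/2 + 1/2×7/16
= 1/4 + 7/32 = 15/32

P = 15/32 ≈ 0.4688


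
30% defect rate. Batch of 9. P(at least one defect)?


P(all good) = (7/10)^9 = 40353607/1000000000
P(≥1 defect) = 959646393/1000000000

P = 959646393/1000000000 ≈ 95.96%


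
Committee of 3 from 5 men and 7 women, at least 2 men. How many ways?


Count by #men:
  2M,1W: C(5,2)×C(7,1)=70
  3M,0W: C(5,3)×C(7,0)=10
Total = 80

80


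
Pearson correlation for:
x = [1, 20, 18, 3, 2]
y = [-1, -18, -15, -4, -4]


n=5, Σx=44, Σy=-42, Σxy=-651, Σx²=738, Σy²=582
r = (5×(-651) - 44×(-42))/√((5×738 - 44²)(5×582 - (-42)²))
= -1407/√(1754×1146) = -1407/√2010084 ≈ -1407/1417.7743 ≈ -0.9924

r ≈ -0.9924


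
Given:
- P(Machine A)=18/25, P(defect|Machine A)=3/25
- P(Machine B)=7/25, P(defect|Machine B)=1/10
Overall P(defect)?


P(B) = Σ P(B|Aᵢ)×P(Aᵢ)
  3/25×18/25 = 54/625
  1/10×7/25 = 7/250
Sum = 143/1250

P(defect) = 143/1250 ≈ 11.44%


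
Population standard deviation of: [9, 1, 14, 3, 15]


Mean = 42/5
  (9-42/5)²=9/25
  (1-42/5)²=1369/25
  (14-42/5)²=784/25
  (3-42/5)²=729/25
  (15-42/5)²=1089/25
Σ(x-μ)² = 796/5
σ² = (796/5)/5 = 796/25

σ = √(796/25) ≈ 5.6427


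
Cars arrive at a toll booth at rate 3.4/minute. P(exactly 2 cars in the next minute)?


Poisson(λ=3.4): P(X=2) = e^(-λ)×λ^k/k!
= e^(-3.4) × 3.4^2 / 2!
≈ 0.03337326996 × 11.56 / 2 ≈ 0.192898

P(X=2) ≈ 0.192898 ≈ 19.29%


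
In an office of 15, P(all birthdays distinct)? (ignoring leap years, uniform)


P(all different) = Π(365-i)/365 for i=0..14
= (365/365)×(364/365)×...×(351/365)
= 0.747099

P ≈ 0.7471 ≈ 74.71%


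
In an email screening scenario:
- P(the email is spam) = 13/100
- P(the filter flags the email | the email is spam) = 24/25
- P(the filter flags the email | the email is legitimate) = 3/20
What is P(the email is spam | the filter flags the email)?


Using Bayes' theorem:
P(A|B) = P(B|A)·P(A) / P(B)

P(the filter flags the email) = 24/25 × 13/100 + 3/20 × 87/100
= 78/625 + 261/2000 = 2553/10000

P(the email is spam|the filter flags the email) = (78/625) / (2553/10000) = 416/851

P(the email is spam|the filter flags the email) = 416/851 ≈ 48.88%


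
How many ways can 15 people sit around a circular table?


Circular arrangements of 15 distinct objects: fix one position to break rotational symmetry.
(n-1)! = 14! = 87178291200

87178291200


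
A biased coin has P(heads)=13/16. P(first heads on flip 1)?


Geometric: P(X=1) = (1-p)^(k-1)×p = (3/16)^0×13/16 = 13/16

P(X=1) = 13/16 ≈ 81.25%


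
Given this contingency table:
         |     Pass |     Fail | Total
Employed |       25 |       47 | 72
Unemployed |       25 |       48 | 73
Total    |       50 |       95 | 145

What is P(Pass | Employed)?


P(Pass | Employed) = 25/(25+47) = 25/72

P(Pass|Employed) = 25/72 ≈ 34.72%


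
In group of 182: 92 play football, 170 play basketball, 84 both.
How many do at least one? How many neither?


|A∪B| = 92+170-84 = 178
Neither = 182-178 = 4

At least one: 178; Neither: 4


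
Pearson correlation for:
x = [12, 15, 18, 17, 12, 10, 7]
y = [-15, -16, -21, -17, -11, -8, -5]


n=7, Σx=91, Σy=-93, Σxy=-1334, Σx²=1275, Σy²=1421
r = (7×(-1334) - 91×(-93))/√((7×1275 - 91²)(7×1421 - (-93)²))
= -875/√(644×1298) = -875/√835912 ≈ -875/914.2822 ≈ -0.9570

r ≈ -0.9570


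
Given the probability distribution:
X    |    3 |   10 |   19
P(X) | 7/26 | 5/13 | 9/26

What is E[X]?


E[X] = Σ x·P(X=x)
= (3)×(7/26) + (10)×(5/13) + (19)×(9/26)
= 146/13

E[X] = 146/13


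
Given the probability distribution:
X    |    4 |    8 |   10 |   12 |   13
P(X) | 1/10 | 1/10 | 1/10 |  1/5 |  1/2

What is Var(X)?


E[X] = 111/10
E[X²] = 1313/10
Var(X) = E[X²] - (E[X])² = 1313/10 - 12321/100 = 809/100

Var(X) = 809/100 ≈ 8.0900


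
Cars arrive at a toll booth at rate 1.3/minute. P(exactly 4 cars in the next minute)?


Poisson(λ=1.3): P(X=4) = e^(-λ)×λ^k/k!
= e^(-1.3) × 1.3^4 / 4!
≈ 0.272531793 × 2.8561 / 24 ≈ 0.032432

P(X=4) ≈ 0.032432 ≈ 3.24%


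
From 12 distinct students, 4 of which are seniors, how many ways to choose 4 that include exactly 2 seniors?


Choose 2 of the 4 seniors and 2 of the other 8 students:
C(4,2)×C(8,2) = 6×28 = 168

168


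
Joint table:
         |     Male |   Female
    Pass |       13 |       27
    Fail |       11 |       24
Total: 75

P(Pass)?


P(Pass) = (13+27)/75 = 40/75 = 8/15

P(Pass) = 8/15 ≈ 53.33%


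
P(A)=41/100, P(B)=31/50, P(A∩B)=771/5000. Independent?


P(A)×P(B) = 1271/5000
P(A∩B) = 771/5000
Not equal → NOT independent

No, not independent


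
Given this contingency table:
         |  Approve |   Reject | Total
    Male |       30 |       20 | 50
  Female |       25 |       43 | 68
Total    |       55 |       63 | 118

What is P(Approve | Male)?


P(Approve | Male) = 30/(30+20) = 30/50 = 3/5

P(Approve|Male) = 3/5 ≈ 60.00%


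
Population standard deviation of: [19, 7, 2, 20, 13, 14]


Mean = 75/6 = 25/2
  (19-25/2)²=169/4
  (7-25/2)²=121/4
  (2-25/2)²=441/4
  (20-25/2)²=225/4
  (13-25/2)²=1/4
  (14-25/2)²=9/4
Σ(x-μ)² = 483/2
σ² = (483/2)/6 = 161/4

σ = √(161/4) ≈ 6.3443


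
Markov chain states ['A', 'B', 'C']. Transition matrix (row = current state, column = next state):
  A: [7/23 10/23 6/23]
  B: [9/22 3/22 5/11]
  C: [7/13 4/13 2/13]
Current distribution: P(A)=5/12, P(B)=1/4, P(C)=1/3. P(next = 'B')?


P(next=B) = Σᵢ P(now=i)×P(i→B)
= 5/12×10/23 + 1/4×3/22 + 1/3×4/13
= 25/138 + 3/88 + 4/39 = 25087/78936

P = 25087/78936 ≈ 0.3178


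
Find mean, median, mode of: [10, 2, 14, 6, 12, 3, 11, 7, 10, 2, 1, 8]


Sorted: [1, 2, 2, 3, 6, 7, 8, 10, 10, 11, 12, 14]
Mean = 86/12 = 43/6
Median = 15/2
Freq: {10: 2, 2: 2, 14: 1, 6: 1, 12: 1, 3: 1, 11: 1, 7: 1, 1: 1, 8: 1}
Mode: [2, 10]

Mean=43/6, Median=15/2, Mode=[2, 10]


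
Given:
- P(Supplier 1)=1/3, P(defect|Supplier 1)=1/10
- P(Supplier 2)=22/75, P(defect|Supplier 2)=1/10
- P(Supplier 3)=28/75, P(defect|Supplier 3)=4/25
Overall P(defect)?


P(B) = Σ P(B|Aᵢ)×P(Aᵢ)
  1/10×1/3 = 1/30
  1/10×22/75 = 11/375
  4/25×28/75 = 112/1875
Sum = 153/1250

P(defect) = 153/1250 ≈ 12.24%


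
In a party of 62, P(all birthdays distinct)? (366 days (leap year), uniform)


P(all different) = Π(366-i)/366 for i=0..61
= (366/366)×(365/366)×...×(305/366)
= 0.004156

P ≈ 0.0042 ≈ 0.42%


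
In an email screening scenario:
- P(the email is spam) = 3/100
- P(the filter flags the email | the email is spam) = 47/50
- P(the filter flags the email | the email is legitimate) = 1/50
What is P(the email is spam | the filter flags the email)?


Using Bayes' theorem:
P(A|B) = P(B|A)·P(A) / P(B)

P(the filter flags the email) = 47/50 × 3/100 + 1/50 × 97/100
= 141/5000 + 97/5000 = 119/2500

P(the email is spam|the filter flags the email) = (141/5000) / (119/2500) = 141/238

P(the email is spam|the filter flags the email) = 141/238 ≈ 59.24%


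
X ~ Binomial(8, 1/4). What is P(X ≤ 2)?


P(X ≤ 2) = Σ P(X=i) for i=0..2
P(X=0) = 6561/65536
P(X=1) = 2187/8192
P(X=2) = 5103/16384
Sum = 44469/65536

P(X ≤ 2) = 44469/65536 ≈ 67.85%


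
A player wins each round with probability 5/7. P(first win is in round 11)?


Geometric: P(X=11) = (1-p)^(k-1)×p = (2/7)^10×5/7 = 5120/1977326743

P(X=11) = 5120/1977326743 ≈ 0.00%


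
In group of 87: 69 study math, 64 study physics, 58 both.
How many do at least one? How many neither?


|A∪B| = 69+64-58 = 75
Neither = 87-75 = 12

At least one: 75; Neither: 12


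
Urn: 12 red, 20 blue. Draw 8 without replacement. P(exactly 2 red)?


Hypergeometric: C(12,2)×C(20,6)/C(32,8)
= 66×38760/10518300 = 14212/58435

P(X=2) = 14212/58435 ≈ 24.32%


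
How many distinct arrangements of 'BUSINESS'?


Letters: 8, freq: {'B': 1, 'U': 1, 'S': 3, 'I': 1, 'N': 1, 'E': 1}
8!/(1!×1!×3!×1!×1!×1!) = 40320/6 = 6720

6720


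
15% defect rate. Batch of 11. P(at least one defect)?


P(all good) = (17/20)^11 = 34271896307633/204800000000000
P(≥1 defect) = 170528103692367/204800000000000

P = 170528103692367/204800000000000 ≈ 83.27%


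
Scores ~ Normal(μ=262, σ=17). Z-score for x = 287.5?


z = (x - μ)/σ = (287.5 - 262)/17 = 1.5

z = 1.5


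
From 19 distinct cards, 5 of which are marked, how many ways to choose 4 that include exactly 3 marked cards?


Choose 3 of the 5 marked cards and 1 of the other 14 cards:
C(5,3)×C(14,1) = 10×14 = 140

140


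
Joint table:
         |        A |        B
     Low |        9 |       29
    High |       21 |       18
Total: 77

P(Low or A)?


P(Low∨A) = P(Low) + P(A) - P(Low∧A)
= (38 + 30 - 9)/77 = 59/77

P = 59/77 ≈ 76.62%


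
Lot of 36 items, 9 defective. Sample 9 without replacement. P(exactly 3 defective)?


Hypergeometric: C(9,3)×C(27,6)/C(36,9)
= 84×296010/94143280 = 8073/30566

P(X=3) = 8073/30566 ≈ 26.41%


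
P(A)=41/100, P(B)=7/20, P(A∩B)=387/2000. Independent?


P(A)×P(B) = 287/2000
P(A∩B) = 387/2000
Not equal → NOT independent

No, not independent


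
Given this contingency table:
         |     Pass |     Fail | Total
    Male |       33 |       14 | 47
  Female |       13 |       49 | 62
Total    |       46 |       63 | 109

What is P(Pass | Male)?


P(Pass | Male) = 33/(33+14) = 33/47

P(Pass|Male) = 33/47 ≈ 70.21%


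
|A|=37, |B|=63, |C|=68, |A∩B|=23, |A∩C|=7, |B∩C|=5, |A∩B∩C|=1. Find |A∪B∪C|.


|A∪B∪C| = 37+63+68-23-7-5+1 = 134

|A∪B∪C| = 134


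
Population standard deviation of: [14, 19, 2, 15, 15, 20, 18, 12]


Mean = 115/8
  (14-115/8)²=9/64
  (19-115/8)²=1369/64
  (2-115/8)²=9801/64
  (15-115/8)²=25/64
  (15-115/8)²=25/64
  (20-115/8)²=2025/64
  (18-115/8)²=841/64
  (12-115/8)²=361/64
Σ(x-μ)² = 1807/8
σ² = (1807/8)/8 = 1807/64

σ = √(1807/64) ≈ 5.3136


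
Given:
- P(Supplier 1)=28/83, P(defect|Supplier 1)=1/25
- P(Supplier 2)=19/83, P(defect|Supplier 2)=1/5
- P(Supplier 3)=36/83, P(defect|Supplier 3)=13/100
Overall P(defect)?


P(B) = Σ P(B|Aᵢ)×P(Aᵢ)
  1/25×28/83 = 28/2075
  1/5×19/83 = 19/415
  13/100×36/83 = 117/2075
Sum = 48/415

P(defect) = 48/415 ≈ 11.57%


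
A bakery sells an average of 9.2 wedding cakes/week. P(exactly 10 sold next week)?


Poisson(λ=9.2): P(X=10) = e^(-λ)×λ^k/k!
= e^(-9.2) × 9.2^10 / 10!
≈ 0.0001010394018 × 4343884542.24 / 3628800 ≈ 0.120950

P(X=10) ≈ 0.120950 ≈ 12.10%


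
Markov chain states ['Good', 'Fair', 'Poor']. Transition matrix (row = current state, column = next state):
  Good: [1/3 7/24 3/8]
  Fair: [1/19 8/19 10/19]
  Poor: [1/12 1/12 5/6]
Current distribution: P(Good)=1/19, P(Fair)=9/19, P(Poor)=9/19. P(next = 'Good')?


P(next=Good) = Σᵢ P(now=i)×P(i→Good)
= 1/19×1/3 + 9/19×1/19 + 9/19×1/12
= 1/57 + 9/361 + 3/76 = 355/4332

P = 355/4332 ≈ 0.0819


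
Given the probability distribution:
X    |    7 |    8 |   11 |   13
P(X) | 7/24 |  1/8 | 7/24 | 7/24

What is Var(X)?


E[X] = 241/24
E[X²] = 855/8
Var(X) = E[X²] - (E[X])² = 855/8 - 58081/576 = 3479/576

Var(X) = 3479/576 ≈ 6.0399


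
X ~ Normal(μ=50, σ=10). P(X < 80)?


z = (80-50)/10 = 3.0
P(Z < 3.0) = 0.9987

P(X < 80) ≈ 0.9987


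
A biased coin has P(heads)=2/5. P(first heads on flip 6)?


Geometric: P(X=6) = (1-p)^(k-1)×p = (3/5)^5×2/5 = 486/15625

P(X=6) = 486/15625 ≈ 3.11%


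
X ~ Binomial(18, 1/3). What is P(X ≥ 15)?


P(X ≥ 15) = Σ P(X=i) for i=15..18
P(X=15) = 2176/129140163
P(X=16) = 68/43046721
P(X=17) = 4/43046721
P(X=18) = 1/387420489
Sum = 7177/387420489

P(X ≥ 15) = 7177/387420489 ≈ 0.00%


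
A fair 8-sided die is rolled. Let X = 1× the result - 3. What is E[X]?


E[die] = (1+8)/2 = 9/2
E[X] = 1×9/2 - 3 = 3/2

E[X] = 3/2


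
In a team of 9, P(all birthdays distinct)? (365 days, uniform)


P(all different) = Π(365-i)/365 for i=0..8
= (365/365)×(364/365)×...×(357/365)
= 0.905376

P ≈ 0.9054 ≈ 90.54%


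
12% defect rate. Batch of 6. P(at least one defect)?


P(all good) = (22/25)^6 = 113379904/244140625
P(≥1 defect) = 130760721/244140625

P = 130760721/244140625 ≈ 53.56%


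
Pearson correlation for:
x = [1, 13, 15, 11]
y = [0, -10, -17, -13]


n=4, Σx=40, Σy=-40, Σxy=-528, Σx²=516, Σy²=558
r = (4×(-528) - 40×(-40))/√((4×516 - 40²)(4×558 - (-40)²))
= -512/√(464×632) = -512/√293248 ≈ -512/541.5238 ≈ -0.9455

r ≈ -0.9455


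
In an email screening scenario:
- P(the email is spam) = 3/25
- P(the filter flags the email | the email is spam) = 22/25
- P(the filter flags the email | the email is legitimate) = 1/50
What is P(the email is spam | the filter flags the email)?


Using Bayes' theorem:
P(A|B) = P(B|A)·P(A) / P(B)

P(the filter flags the email) = 22/25 × 3/25 + 1/50 × 22/25
= 66/625 + 11/625 = 77/625

P(the email is spam|the filter flags the email) = (66/625) / (77/625) = 6/7

P(the email is spam|the filter flags the email) = 6/7 ≈ 85.71%


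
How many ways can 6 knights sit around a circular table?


Circular arrangements of 6 distinct objects: fix one position to break rotational symmetry.
(n-1)! = 5! = 120

120


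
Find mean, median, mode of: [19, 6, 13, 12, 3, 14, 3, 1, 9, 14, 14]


Sorted: [1, 3, 3, 6, 9, 12, 13, 14, 14, 14, 19]
Mean = 108/11
Median = 12
Freq: {19: 1, 6: 1, 13: 1, 12: 1, 3: 2, 14: 3, 1: 1, 9: 1}
Mode: [14]

Mean=108/11, Median=12, Mode=14


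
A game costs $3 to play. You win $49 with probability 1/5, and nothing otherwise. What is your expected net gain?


E[gain] = (49-3)×1/5 + (-3)×4/5
= 46/5 - 12/5 = 34/5

Expected net gain = $34/5 ≈ $6.80


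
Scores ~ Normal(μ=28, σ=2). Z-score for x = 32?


z = (x - μ)/σ = (32 - 28)/2 = 2.0

z = 2.0


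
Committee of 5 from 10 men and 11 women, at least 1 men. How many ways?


Count by #men:
  1M,4W: C(10,1)×C(11,4)=3300
  2M,3W: C(10,2)×C(11,3)=7425
  3M,2W: C(10,3)×C(11,2)=6600
  4M,1W: C(10,4)×C(11,1)=2310
  5M,0W: C(10,5)×C(11,0)=252
Total = 19887

19887


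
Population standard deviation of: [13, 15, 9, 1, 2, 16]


Mean = 56/6 = 28/3
  (13-28/3)²=121/9
  (15-28/3)²=289/9
  (9-28/3)²=1/9
  (1-28/3)²=625/9
  (2-28/3)²=484/9
  (16-28/3)²=400/9
Σ(x-μ)² = 640/3
σ² = (640/3)/6 = 320/9

σ = √(320/9) ≈ 5.9628


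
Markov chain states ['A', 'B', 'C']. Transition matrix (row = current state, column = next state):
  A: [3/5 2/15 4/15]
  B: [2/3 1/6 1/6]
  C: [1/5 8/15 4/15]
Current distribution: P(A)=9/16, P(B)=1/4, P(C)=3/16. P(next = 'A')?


P(next=A) = Σᵢ P(now=i)×P(i→A)
= 9/16×3/5 + 1/4×2/3 + 3/16×1/5
= 27/80 + 1/6 + 3/80 = 13/24

P = 13/24 ≈ 0.5417


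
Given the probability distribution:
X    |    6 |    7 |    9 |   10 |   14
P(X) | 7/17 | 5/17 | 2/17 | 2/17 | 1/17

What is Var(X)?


E[X] = 129/17
E[X²] = 1055/17
Var(X) = E[X²] - (E[X])² = 1055/17 - 16641/289 = 1294/289

Var(X) = 1294/289 ≈ 4.4775


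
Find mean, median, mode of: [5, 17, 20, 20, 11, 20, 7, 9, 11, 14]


Sorted: [5, 7, 9, 11, 11, 14, 17, 20, 20, 20]
Mean = 134/10 = 67/5
Median = 25/2
Freq: {5: 1, 17: 1, 20: 3, 11: 2, 7: 1, 9: 1, 14: 1}
Mode: [20]

Mean=67/5, Median=25/2, Mode=20


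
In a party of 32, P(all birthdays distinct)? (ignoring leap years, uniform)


P(all different) = Π(365-i)/365 for i=0..31
= (365/365)×(364/365)×...×(334/365)
= 0.246652

P ≈ 0.2467 ≈ 24.67%


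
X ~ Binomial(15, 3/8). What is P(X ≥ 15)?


P(X ≥ 15) = Σ P(X=i) for i=15..15
P(X=15) = 14348907/35184372088832
Sum = 14348907/35184372088832

P(X ≥ 15) = 14348907/35184372088832 ≈ 0.00%


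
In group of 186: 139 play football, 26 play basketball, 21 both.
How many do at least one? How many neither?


|A∪B| = 139+26-21 = 144
Neither = 186-144 = 42

At least one: 144; Neither: 42


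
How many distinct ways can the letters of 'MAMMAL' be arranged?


Letters: 6, freq: {'M': 3, 'A': 2, 'L': 1}
6!/(3!×2!×1!) = 720/12 = 60

60


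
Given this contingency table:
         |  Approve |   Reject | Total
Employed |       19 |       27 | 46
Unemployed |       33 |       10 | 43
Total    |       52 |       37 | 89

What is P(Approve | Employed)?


P(Approve | Employed) = 19/(19+27) = 19/46

P(Approve|Employed) = 19/46 ≈ 41.30%


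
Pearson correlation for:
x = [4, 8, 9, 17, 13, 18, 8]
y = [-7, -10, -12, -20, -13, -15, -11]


n=7, Σx=77, Σy=-88, Σxy=-1083, Σx²=1007, Σy²=1208
r = (7×(-1083) - 77×(-88))/√((7×1007 - 77²)(7×1208 - (-88)²))
= -805/√(1120×712) = -805/√797440 ≈ -805/892.9950 ≈ -0.9015

r ≈ -0.9015


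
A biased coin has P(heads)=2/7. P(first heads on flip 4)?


Geometric: P(X=4) = (1-p)^(k-1)×p = (5/7)^3×2/7 = 250/2401

P(X=4) = 250/2401 ≈ 10.41%


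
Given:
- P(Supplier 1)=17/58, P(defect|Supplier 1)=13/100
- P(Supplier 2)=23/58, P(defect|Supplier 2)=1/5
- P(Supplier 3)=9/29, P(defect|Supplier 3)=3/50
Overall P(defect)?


P(B) = Σ P(B|Aᵢ)×P(Aᵢ)
  13/100×17/58 = 221/5800
  1/5×23/58 = 23/290
  3/50×9/29 = 27/1450
Sum = 789/5800

P(defect) = 789/5800 ≈ 13.60%


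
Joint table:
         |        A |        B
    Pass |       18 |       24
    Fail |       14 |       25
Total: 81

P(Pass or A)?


P(Pass∨A) = P(Pass) + P(A) - P(Pass∧A)
= (42 + 32 - 18)/81 = 56/81

P = 56/81 ≈ 69.14%


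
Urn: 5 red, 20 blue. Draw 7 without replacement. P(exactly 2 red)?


Hypergeometric: C(5,2)×C(20,5)/C(25,7)
= 10×15504/480700 = 408/1265

P(X=2) = 408/1265 ≈ 32.25%


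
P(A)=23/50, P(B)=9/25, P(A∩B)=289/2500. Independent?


P(A)×P(B) = 207/1250
P(A∩B) = 289/2500
Not equal → NOT independent

No, not independent


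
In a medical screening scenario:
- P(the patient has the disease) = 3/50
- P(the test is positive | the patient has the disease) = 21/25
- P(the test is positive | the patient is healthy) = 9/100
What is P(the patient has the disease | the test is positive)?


Using Bayes' theorem:
P(A|B) = P(B|A)·P(A) / P(B)

P(the test is positive) = 21/25 × 3/50 + 9/100 × 47/50
= 63/1250 + 423/5000 = 27/200

P(the patient has the disease|the test is positive) = (63/1250) / (27/200) = 28/75

P(the patient has the disease|the test is positive) = 28/75 ≈ 37.33%


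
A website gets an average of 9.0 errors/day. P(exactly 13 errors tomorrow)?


Poisson(λ=9.0): P(X=13) = e^(-λ)×λ^k/k!
= e^(-9.0) × 9.0^13 / 13!
≈ 0.0001234098041 × 2.54186582833e+12 / 6227020800 ≈ 0.050376

P(X=13) ≈ 0.050376 ≈ 5.04%


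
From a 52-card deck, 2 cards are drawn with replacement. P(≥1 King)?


P(not a King) = 48/52 = 12/13
P(none in 2 draws) = (12/13)^2 = 144/169
P(≥1 King) = 1 - 144/169 = 25/169

P = 25/169 ≈ 14.79%


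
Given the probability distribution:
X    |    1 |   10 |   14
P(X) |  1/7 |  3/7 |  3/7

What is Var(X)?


E[X] = 73/7
E[X²] = 127
Var(X) = E[X²] - (E[X])² = 127 - 5329/49 = 894/49

Var(X) = 894/49 ≈ 18.2449


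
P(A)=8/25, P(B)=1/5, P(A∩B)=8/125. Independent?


P(A)×P(B) = 8/125
P(A∩B) = 8/125
Equal ✓ → Independent

Yes, independent


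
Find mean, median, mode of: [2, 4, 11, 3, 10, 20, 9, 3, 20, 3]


Sorted: [2, 3, 3, 3, 4, 9, 10, 11, 20, 20]
Mean = 85/10 = 17/2
Median = 13/2
Freq: {2: 1, 4: 1, 11: 1, 3: 3, 10: 1, 20: 2, 9: 1}
Mode: [3]

Mean=17/2, Median=13/2, Mode=3


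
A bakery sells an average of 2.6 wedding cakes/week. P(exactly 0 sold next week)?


Poisson(λ=2.6): P(X=0) = e^(-λ)×λ^k/k!
= e^(-2.6) × 2.6^0 / 0!
≈ 0.07427357821 × 1 / 1 ≈ 0.074274

P(X=0) ≈ 0.074274 ≈ 7.43%


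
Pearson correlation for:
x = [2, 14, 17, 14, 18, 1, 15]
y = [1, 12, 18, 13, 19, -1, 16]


n=7, Σx=81, Σy=78, Σxy=1239, Σx²=1235, Σy²=1256
r = (7×1239 - 81×78)/√((7×1235 - 81²)(7×1256 - 78²))
= 2355/√(2084×2708) = 2355/√5643472 ≈ 2355/2375.5993 ≈ 0.9913

r ≈ 0.9913


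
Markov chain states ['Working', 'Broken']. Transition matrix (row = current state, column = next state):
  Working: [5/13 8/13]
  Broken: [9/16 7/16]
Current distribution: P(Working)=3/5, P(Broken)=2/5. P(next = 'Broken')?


P(next=Broken) = Σᵢ P(now=i)×P(i→Broken)
= 3/5×8/13 + 2/5×7/16
= 24/65 + 7/40 = 283/520

P = 283/520 ≈ 0.5442


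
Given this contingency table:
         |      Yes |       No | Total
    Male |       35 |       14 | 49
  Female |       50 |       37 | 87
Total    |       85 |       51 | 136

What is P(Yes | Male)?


P(Yes | Male) = 35/(35+14) = 35/49 = 5/7

P(Yes|Male) = 5/7 ≈ 71.43%


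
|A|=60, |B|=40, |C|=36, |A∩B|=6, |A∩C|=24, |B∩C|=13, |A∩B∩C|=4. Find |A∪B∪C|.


|A∪B∪C| = 60+40+36-6-24-13+4 = 97

|A∪B∪C| = 97


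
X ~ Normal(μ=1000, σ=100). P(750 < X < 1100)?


z₁=(750-1000)/100=-2.5, z₂=(1100-1000)/100=1.0
P = Φ(1.0) - Φ(-2.5) = 0.841345 - 0.006210 = 0.835135 ≈ 0.8351

P(750 < X < 1100) ≈ 0.8351


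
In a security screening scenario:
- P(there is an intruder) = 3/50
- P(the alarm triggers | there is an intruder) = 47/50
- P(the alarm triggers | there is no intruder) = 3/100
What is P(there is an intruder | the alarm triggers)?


Using Bayes' theorem:
P(A|B) = P(B|A)·P(A) / P(B)

P(the alarm triggers) = 47/50 × 3/50 + 3/100 × 47/50
= 141/2500 + 141/5000 = 423/5000

P(there is an intruder|the alarm triggers) = (141/2500) / (423/5000) = 2/3

P(there is an intruder|the alarm triggers) = 2/3 ≈ 66.67%


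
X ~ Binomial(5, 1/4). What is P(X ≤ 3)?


P(X ≤ 3) = Σ P(X=i) for i=0..3
P(X=0) = 243/1024
P(X=1) = 405/1024
P(X=2) = 135/512
P(X=3) = 45/512
Sum = 63/64

P(X ≤ 3) = 63/64 ≈ 98.44%


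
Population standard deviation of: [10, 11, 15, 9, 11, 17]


Mean = 73/6
  (10-73/6)²=169/36
  (11-73/6)²=49/36
  (15-73/6)²=289/36
  (9-73/6)²=361/36
  (11-73/6)²=49/36
  (17-73/6)²=841/36
Σ(x-μ)² = 293/6
σ² = (293/6)/6 = 293/36

σ = √(293/36) ≈ 2.8529


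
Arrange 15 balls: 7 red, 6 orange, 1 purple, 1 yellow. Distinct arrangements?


15!/(7!×6!×1!×1!) = 360360

360360


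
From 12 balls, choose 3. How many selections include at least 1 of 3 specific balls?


Complement: C(12,3) - C(9,3) = 220 - 84 = 136

136


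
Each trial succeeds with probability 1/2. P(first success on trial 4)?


Geometric: P(X=4) = (1-p)^(k-1)×p = (1/2)^3×1/2 = 1/16

P(X=4) = 1/16 ≈ 6.25%


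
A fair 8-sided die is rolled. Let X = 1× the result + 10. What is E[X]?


E[die] = (1+8)/2 = 9/2
E[X] = 1×9/2 + 10 = 29/2

E[X] = 29/2


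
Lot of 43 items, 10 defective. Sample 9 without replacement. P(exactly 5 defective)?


Hypergeometric: C(10,5)×C(33,4)/C(43,9)
= 252×40920/563921995 = 294624/16112057

P(X=5) = 294624/16112057 ≈ 1.83%


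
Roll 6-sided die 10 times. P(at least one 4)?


P(no 4)^10 = (5/6)^10 = 9765625/60466176
P(≥1) = 1 - 9765625/60466176 = 50700551/60466176

P = 50700551/60466176 ≈ 83.85%


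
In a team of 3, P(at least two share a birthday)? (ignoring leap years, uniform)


P(all different) = Π(365-i)/365 for i=0..2
= 0.991796
P(match) = 1 - 0.991796 = 0.008204

P ≈ 0.0082 ≈ 0.82%


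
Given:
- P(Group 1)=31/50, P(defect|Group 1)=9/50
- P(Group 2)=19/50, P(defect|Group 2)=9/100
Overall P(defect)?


P(B) = Σ P(B|Aᵢ)×P(Aᵢ)
  9/50×31/50 = 279/2500
  9/100×19/50 = 171/5000
Sum = 729/5000

P(defect) = 729/5000 ≈ 14.58%


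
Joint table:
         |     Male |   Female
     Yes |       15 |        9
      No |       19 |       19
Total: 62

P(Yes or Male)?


P(Yes∨Male) = P(Yes) + P(Male) - P(Yes∧Male)
= (24 + 34 - 15)/62 = 43/62

P = 43/62 ≈ 69.35%


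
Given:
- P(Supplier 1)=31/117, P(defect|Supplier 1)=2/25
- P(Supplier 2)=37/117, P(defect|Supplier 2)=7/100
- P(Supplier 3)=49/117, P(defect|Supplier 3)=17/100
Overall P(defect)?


P(B) = Σ P(B|Aᵢ)×P(Aᵢ)
  2/25×31/117 = 62/2925
  7/100×37/117 = 259/11700
  17/100×49/117 = 833/11700
Sum = 67/585

P(defect) = 67/585 ≈ 11.45%


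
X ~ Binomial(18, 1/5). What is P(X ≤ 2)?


P(X ≤ 2) = Σ P(X=i) for i=0..2
P(X=0) = 68719476736/3814697265625
P(X=1) = 309237645312/3814697265625
P(X=2) = 657129996288/3814697265625
Sum = 1035087118336/3814697265625

P(X ≤ 2) = 1035087118336/3814697265625 ≈ 27.13%


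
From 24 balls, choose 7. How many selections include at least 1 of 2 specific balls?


Complement: C(24,7) - C(22,7) = 346104 - 170544 = 175560

175560


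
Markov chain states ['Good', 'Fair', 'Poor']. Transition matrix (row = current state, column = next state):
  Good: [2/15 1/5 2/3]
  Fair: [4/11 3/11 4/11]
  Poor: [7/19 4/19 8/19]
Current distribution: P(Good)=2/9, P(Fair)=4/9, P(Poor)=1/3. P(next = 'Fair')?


P(next=Fair) = Σᵢ P(now=i)×P(i→Fair)
= 2/9×1/5 + 4/9×3/11 + 1/3×4/19
= 2/45 + 4/33 + 4/57 = 2218/9405

P = 2218/9405 ≈ 0.2358


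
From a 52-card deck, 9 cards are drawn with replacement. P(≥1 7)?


P(not a 7) = 48/52 = 12/13
P(none in 9 draws) = (12/13)^9 = 5159780352/10604499373
P(≥1 7) = 1 - 5159780352/10604499373 = 5444719021/10604499373

P = 5444719021/10604499373 ≈ 51.34%


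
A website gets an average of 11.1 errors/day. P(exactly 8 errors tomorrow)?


Poisson(λ=11.1): P(X=8) = e^(-λ)×λ^k/k!
= e^(-11.1) × 11.1^8 / 8!
≈ 1.511232382e-05 × 230453776.972 / 40320 ≈ 0.086376

P(X=8) ≈ 0.086376 ≈ 8.64%


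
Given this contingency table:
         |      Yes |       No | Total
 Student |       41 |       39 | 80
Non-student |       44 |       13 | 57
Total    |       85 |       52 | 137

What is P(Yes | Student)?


P(Yes | Student) = 41/(41+39) = 41/80

P(Yes|Student) = 41/80 ≈ 51.25%


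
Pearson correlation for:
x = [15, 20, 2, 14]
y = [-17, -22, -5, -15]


n=4, Σx=51, Σy=-59, Σxy=-915, Σx²=825, Σy²=1023
r = (4×(-915) - 51×(-59))/√((4×825 - 51²)(4×1023 - (-59)²))
= -651/√(699×611) = -651/√427089 ≈ -651/653.5205 ≈ -0.9961

r ≈ -0.9961


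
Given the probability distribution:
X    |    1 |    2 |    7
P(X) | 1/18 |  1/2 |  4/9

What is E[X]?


E[X] = Σ x·P(X=x)
= (1)×(1/18) + (2)×(1/2) + (7)×(4/9)
= 25/6

E[X] = 25/6


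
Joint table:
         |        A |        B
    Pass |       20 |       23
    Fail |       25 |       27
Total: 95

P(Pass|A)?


P(Pass|A) = 20/(20+25) = 20/45 = 4/9

P = 4/9 ≈ 44.44%


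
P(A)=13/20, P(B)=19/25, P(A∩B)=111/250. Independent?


P(A)×P(B) = 247/500
P(A∩B) = 111/250
Not equal → NOT independent

No, not independent


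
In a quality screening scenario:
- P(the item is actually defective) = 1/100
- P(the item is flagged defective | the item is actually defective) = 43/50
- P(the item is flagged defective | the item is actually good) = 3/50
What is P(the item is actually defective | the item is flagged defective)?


Using Bayes' theorem:
P(A|B) = P(B|A)·P(A) / P(B)

P(the item is flagged defective) = 43/50 × 1/100 + 3/50 × 99/100
= 43/5000 + 297/5000 = 17/250

P(the item is actually defective|the item is flagged defective) = (43/5000) / (17/250) = 43/340

P(the item is actually defective|the item is flagged defective) = 43/340 ≈ 12.65%


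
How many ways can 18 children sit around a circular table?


Circular arrangements of 18 distinct objects: fix one position to break rotational symmetry.
(n-1)! = 17! = 355687428096000

355687428096000


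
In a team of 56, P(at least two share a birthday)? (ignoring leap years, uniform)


P(all different) = Π(365-i)/365 for i=0..55
= 0.011668
P(match) = 1 - 0.011668 = 0.988332

P ≈ 0.9883 ≈ 98.83%


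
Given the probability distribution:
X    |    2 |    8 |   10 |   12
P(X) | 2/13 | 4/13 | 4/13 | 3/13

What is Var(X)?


E[X] = 112/13
E[X²] = 1096/13
Var(X) = E[X²] - (E[X])² = 1096/13 - 12544/169 = 1704/169

Var(X) = 1704/169 ≈ 10.0828


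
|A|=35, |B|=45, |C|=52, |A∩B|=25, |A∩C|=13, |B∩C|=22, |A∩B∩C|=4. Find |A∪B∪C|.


|A∪B∪C| = 35+45+52-25-13-22+4 = 76

|A∪B∪C| = 76


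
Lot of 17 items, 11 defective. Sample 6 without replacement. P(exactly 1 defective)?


Hypergeometric: C(11,1)×C(6,5)/C(17,6)
= 11×6/12376 = 33/6188

P(X=1) = 33/6188 ≈ 0.53%


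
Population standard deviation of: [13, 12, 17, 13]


Mean = 55/4
  (13-55/4)²=9/16
  (12-55/4)²=49/16
  (17-55/4)²=169/16
  (13-55/4)²=9/16
Σ(x-μ)² = 59/4
σ² = (59/4)/4 = 59/16

σ = √(59/16) ≈ 1.9203


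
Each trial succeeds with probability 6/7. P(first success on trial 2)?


Geometric: P(X=2) = (1-p)^(k-1)×p = (1/7)^1×6/7 = 6/49

P(X=2) = 6/49 ≈ 12.24%


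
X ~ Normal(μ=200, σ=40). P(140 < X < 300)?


z₁=(140-200)/40=-1.5, z₂=(300-200)/40=2.5
P = Φ(2.5) - Φ(-1.5) = 0.993790 - 0.066807 = 0.926983 ≈ 0.9270

P(140 < X < 300) ≈ 0.9270


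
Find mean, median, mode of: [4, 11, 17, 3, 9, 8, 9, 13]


Sorted: [3, 4, 8, 9, 9, 11, 13, 17]
Mean = 74/8 = 37/4
Median = 9
Freq: {4: 1, 11: 1, 17: 1, 3: 1, 9: 2, 8: 1, 13: 1}
Mode: [9]

Mean=37/4, Median=9, Mode=9


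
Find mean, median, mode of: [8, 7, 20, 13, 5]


Sorted: [5, 7, 8, 13, 20]
Mean = 53/5
Median = 8
Freq: {8: 1, 7: 1, 20: 1, 13: 1, 5: 1}
Mode: No mode

Mean=53/5, Median=8, Mode=No mode


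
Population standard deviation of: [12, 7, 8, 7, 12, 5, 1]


Mean = 52/7
  (12-52/7)²=1024/49
  (7-52/7)²=9/49
  (8-52/7)²=16/49
  (7-52/7)²=9/49
  (12-52/7)²=1024/49
  (5-52/7)²=289/49
  (1-52/7)²=2025/49
Σ(x-μ)² = 628/7
σ² = (628/7)/7 = 628/49

σ = √(628/49) ≈ 3.5800


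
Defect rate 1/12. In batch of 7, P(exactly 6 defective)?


Binomial: P(X=6) = C(7,6)×p^6×(1-p)^1
= 7 × 1/2985984 × 11/12 = 77/35831808

P(X=6) = 77/35831808 ≈ 0.00%


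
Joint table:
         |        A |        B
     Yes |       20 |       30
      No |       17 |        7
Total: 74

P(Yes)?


P(Yes) = (20+30)/74 = 50/74 = 25/37

P(Yes) = 25/37 ≈ 67.57%


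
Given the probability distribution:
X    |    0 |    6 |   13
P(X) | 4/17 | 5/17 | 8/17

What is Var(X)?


E[X] = 134/17
E[X²] = 1532/17
Var(X) = E[X²] - (E[X])² = 1532/17 - 17956/289 = 8088/289

Var(X) = 8088/289 ≈ 27.9862


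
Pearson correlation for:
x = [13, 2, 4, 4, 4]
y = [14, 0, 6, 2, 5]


n=5, Σx=27, Σy=27, Σxy=234, Σx²=221, Σy²=261
r = (5×234 - 27×27)/√((5×221 - 27²)(5×261 - 27²))
= 441/√(376×576) = 441/√216576 ≈ 441/465.3773 ≈ 0.9476

r ≈ 0.9476


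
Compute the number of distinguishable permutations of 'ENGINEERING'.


Letters: 11, freq: {'E': 3, 'N': 3, 'G': 2, 'I': 2, 'R': 1}
11!/(3!×3!×2!×2!×1!) = 39916800/144 = 277200

277200


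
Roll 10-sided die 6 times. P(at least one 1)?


P(no 1)^6 = (9/10)^6 = 531441/1000000
P(≥1) = 1 - 531441/1000000 = 468559/1000000

P = 468559/1000000 ≈ 46.86%


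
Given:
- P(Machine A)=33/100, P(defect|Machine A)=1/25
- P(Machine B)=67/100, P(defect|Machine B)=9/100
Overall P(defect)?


P(B) = Σ P(B|Aᵢ)×P(Aᵢ)
  1/25×33/100 = 33/2500
  9/100×67/100 = 603/10000
Sum = 147/2000

P(defect) = 147/2000 ≈ 7.35%


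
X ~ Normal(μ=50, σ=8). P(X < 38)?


z = (38-50)/8 = -1.5
P(Z < -1.5) = 0.0668

P(X < 38) ≈ 0.0668


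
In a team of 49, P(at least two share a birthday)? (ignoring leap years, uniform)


P(all different) = Π(365-i)/365 for i=0..48
= 0.034220
P(match) = 1 - 0.034220 = 0.965780

P ≈ 0.9658 ≈ 96.58%


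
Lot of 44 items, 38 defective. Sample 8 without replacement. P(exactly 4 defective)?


Hypergeometric: C(38,4)×C(6,4)/C(44,8)
= 73815×15/177232627 = 1575/252109

P(X=4) = 1575/252109 ≈ 0.62%


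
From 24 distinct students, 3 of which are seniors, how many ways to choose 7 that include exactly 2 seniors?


Choose 2 of the 3 seniors and 5 of the other 21 students:
C(3,2)×C(21,5) = 3×20349 = 61047

61047


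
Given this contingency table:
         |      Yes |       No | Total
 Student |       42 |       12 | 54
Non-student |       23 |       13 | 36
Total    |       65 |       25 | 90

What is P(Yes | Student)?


P(Yes | Student) = 42/(42+12) = 42/54 = 7/9

P(Yes|Student) = 7/9 ≈ 77.78%


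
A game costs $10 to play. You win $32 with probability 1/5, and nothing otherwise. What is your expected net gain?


E[gain] = (32-10)×1/5 + (-10)×4/5
= 22/5 - 8 = -18/5

Expected net gain = $-18/5 ≈ $-3.60


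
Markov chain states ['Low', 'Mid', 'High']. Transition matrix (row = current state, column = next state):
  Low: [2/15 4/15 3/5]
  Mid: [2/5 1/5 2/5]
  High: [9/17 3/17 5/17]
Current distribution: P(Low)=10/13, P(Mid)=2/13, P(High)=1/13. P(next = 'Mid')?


P(next=Mid) = Σᵢ P(now=i)×P(i→Mid)
= 10/13×4/15 + 2/13×1/5 + 1/13×3/17
= 8/39 + 2/65 + 3/221 = 827/3315

P = 827/3315 ≈ 0.2495


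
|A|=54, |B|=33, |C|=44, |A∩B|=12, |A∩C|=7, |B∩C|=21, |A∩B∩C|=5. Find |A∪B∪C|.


|A∪B∪C| = 54+33+44-12-7-21+5 = 96

|A∪B∪C| = 96


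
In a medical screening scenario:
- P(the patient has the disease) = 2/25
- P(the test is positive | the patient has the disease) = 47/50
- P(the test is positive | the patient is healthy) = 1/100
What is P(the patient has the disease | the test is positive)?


Using Bayes' theorem:
P(A|B) = P(B|A)·P(A) / P(B)

P(the test is positive) = 47/50 × 2/25 + 1/100 × 23/25
= 47/625 + 23/2500 = 211/2500

P(the patient has the disease|the test is positive) = (47/625) / (211/2500) = 188/211

P(the patient has the disease|the test is positive) = 188/211 ≈ 89.10%
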